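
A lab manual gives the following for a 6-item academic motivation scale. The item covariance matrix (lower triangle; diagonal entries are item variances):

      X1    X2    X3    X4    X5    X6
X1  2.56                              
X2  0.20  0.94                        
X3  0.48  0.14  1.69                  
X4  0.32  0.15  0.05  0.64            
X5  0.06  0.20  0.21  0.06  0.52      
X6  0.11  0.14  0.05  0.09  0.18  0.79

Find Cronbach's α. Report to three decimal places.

α = 0.487

sum of item variances = 2.56 + 0.94 + 1.69 + 0.64 + 0.52 + 0.79 = 7.14
Sum of the distinct covariances = 2.44
σ²_total = 7.14 + 2 × 2.44 = 12.02
α = (k/(k−1))·(1 − sum of item variances/σ²_total) = (6/5)·(1 − 7.14/12.02) = 0.487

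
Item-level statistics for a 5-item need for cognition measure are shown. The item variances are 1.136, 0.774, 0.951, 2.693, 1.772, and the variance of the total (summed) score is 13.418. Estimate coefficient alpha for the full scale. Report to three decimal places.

coefficient alpha = 0.568

Σσᵢ² = 1.136 + 0.774 + 0.951 + 2.693 + 1.772 = 7.326
α = (k/(k−1))·(1 − Σσᵢ²/Var(T)) = (5/4)·(1 − 7.326/13.418) = 0.568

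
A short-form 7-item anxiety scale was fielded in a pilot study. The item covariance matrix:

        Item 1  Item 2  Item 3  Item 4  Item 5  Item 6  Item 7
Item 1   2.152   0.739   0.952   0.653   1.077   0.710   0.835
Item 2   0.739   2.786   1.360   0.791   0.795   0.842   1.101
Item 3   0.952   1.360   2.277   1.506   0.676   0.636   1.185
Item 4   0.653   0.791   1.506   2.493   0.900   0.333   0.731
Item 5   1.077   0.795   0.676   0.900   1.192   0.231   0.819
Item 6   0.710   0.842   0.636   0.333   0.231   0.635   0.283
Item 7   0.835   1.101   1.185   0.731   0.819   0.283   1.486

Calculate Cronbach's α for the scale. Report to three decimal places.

Cronbach's α = 0.846

Σσᵢ² = 2.152 + 2.786 + 2.277 + 2.493 + 1.192 + 0.635 + 1.486 = 13.021
Sum of the distinct covariances = 17.155
σ²_T = 13.021 + 2 × 17.155 = 47.331
α = (k/(k−1))·(1 − Σσᵢ²/σ²_T) = (7/6)·(1 − 13.021/47.331) = 0.846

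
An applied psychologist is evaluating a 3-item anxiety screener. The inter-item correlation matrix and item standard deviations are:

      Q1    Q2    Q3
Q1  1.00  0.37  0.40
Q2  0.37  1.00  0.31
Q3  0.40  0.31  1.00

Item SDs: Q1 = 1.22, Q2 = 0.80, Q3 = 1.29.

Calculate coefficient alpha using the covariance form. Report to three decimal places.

α = 0.613

Σσ²ᵢ = 1.22² + 0.80² + 1.29² = 3.7925
Covariances σ_ij = r_ij · s_i · s_j:
  σ(Q1,Q2) = 0.37 × 1.22 × 0.80 = 0.3611
  σ(Q1,Q3) = 0.40 × 1.22 × 1.29 = 0.6295
  σ(Q2,Q3) = 0.31 × 0.80 × 1.29 = 0.3199
σ²_T = Σσ²ᵢ + 2·Σσ_ij = 3.7925 + 2 × 1.3105 = 6.4135
α = (3/2)·(1 − 3.7925/6.4135) = 0.613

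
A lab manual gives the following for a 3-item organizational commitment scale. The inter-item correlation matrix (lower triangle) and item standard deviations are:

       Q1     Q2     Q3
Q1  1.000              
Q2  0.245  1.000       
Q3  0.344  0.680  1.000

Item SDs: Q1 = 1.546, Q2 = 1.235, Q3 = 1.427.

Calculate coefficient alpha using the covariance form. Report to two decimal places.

Σσ²ᵢ = 1.546² + 1.235² + 1.427² = 5.9517
Covariances σ_ij = r_ij · s_i · s_j:
  σ(Q1,Q2) = 0.245 × 1.546 × 1.235 = 0.4678
  σ(Q1,Q3) = 0.344 × 1.546 × 1.427 = 0.7589
  σ(Q2,Q3) = 0.680 × 1.235 × 1.427 = 1.1984
σ²_T = Σσ²ᵢ + 2·Σσ_ij = 5.9517 + 2 × 2.4251 = 10.8019
α = (3/2)·(1 − 5.9517/10.8019) = 0.67

α = 0.67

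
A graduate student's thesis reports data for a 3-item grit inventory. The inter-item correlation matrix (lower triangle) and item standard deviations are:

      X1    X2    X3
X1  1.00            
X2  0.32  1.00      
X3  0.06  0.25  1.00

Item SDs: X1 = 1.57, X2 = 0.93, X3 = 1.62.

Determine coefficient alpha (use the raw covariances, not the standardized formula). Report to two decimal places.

coefficient alpha = 0.38

Σσ²ᵢ = 1.57² + 0.93² + 1.62² = 5.9542
Covariances σ_ij = r_ij · s_i · s_j:
  σ(X1,X2) = 0.32 × 1.57 × 0.93 = 0.4672
  σ(X1,X3) = 0.06 × 1.57 × 1.62 = 0.1526
  σ(X2,X3) = 0.25 × 0.93 × 1.62 = 0.3767
σ²_T = Σσ²ᵢ + 2·Σσ_ij = 5.9542 + 2 × 0.9965 = 7.9472
α = (3/2)·(1 − 5.9542/7.9472) = 0.38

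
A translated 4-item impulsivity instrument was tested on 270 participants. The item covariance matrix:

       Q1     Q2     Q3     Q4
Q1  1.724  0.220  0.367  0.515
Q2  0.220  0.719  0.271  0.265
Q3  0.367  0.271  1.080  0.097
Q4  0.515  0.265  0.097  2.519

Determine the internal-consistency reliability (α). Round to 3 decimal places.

α = 0.486

ΣVar(i) = 1.724 + 0.719 + 1.080 + 2.519 = 6.042
Sum of the distinct covariances = 1.735
σ²_T = 6.042 + 2 × 1.735 = 9.512
α = (k/(k−1))·(1 − ΣVar(i)/σ²_T) = (4/3)·(1 − 6.042/9.512) = 0.486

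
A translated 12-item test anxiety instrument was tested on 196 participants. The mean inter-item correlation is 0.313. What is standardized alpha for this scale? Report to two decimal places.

Standardized α = k·r̄ / (1 + (k−1)·r̄) = 12 × 0.313 / (1 + 11 × 0.313)
  = 3.7560 / 4.4430 = 0.85

standardized alpha = 0.85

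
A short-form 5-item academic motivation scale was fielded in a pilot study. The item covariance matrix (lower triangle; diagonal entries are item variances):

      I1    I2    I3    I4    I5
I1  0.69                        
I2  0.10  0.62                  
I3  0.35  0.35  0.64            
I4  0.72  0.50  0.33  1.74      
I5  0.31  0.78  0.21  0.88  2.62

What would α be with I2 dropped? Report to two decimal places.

Remaining items: I1, I3, I4, I5 (k = 4).
ΣVar(i) = 0.69 + 0.64 + 1.74 + 2.62 = 5.69
Var(T) = 5.69 + 2 × 2.80 = 11.29
α (item deleted) = (4/3)·(1 − 5.69/11.29) = 0.66

α = 0.66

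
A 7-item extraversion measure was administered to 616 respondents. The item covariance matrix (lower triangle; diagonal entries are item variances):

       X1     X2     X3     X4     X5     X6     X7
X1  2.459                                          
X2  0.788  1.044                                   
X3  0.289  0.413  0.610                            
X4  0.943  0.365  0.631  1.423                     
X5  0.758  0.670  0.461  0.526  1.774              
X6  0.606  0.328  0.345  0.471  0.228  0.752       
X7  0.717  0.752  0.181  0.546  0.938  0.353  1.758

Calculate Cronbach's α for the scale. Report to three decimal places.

Cronbach's α = 0.813

Σσ²ᵢ = 2.459 + 1.044 + 0.610 + 1.423 + 1.774 + 0.752 + 1.758 = 9.820
Sum of off-diagonal covariances = 11.309
Var(T) = 9.820 + 2 × 11.309 = 32.438
α = (k/(k−1))·(1 − Σσ²ᵢ/Var(T)) = (7/6)·(1 − 9.820/32.438) = 0.813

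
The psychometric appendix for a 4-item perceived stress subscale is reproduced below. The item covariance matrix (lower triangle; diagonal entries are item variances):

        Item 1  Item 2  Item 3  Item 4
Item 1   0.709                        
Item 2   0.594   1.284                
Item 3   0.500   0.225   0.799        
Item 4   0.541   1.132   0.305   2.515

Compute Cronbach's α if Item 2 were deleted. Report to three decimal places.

Cronbach's α = 0.601

Remaining items: Item 1, Item 3, Item 4 (k = 3).
Σσᵢ² = 0.709 + 0.799 + 2.515 = 4.023
total variance = 4.023 + 2 × 1.346 = 6.715
α (item deleted) = (3/2)·(1 − 4.023/6.715) = 0.601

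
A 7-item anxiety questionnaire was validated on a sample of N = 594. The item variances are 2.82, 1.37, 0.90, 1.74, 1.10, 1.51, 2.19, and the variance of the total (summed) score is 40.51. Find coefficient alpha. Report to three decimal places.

ΣVar(i) = 2.82 + 1.37 + 0.90 + 1.74 + 1.10 + 1.51 + 2.19 = 11.63
α = (k/(k−1))·(1 − ΣVar(i)/Var(T)) = (7/6)·(1 − 11.63/40.51) = 0.832

coefficient alpha = 0.832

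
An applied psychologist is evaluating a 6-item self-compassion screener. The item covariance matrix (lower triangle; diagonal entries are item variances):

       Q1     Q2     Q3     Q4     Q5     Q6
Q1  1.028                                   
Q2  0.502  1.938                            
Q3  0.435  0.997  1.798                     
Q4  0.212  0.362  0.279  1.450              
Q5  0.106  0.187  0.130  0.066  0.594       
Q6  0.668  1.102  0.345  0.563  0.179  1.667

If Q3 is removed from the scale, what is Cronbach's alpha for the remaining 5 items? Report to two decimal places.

Remaining items: Q1, Q2, Q4, Q5, Q6 (k = 5).
Σσᵢ² = 1.028 + 1.938 + 1.450 + 0.594 + 1.667 = 6.677
σ²_T = 6.677 + 2 × 3.947 = 14.571
α (item deleted) = (5/4)·(1 − 6.677/14.571) = 0.68

α = 0.68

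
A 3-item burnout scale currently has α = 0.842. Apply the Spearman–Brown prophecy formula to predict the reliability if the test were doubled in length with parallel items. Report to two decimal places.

Length factor m = 2
α' = m·α / (1 + (m−1)·α)
   = 2 × 0.842 / (1 + (2 − 1) × 0.842)
   = 1.6840 / 1.8420 = 0.91

predicted reliability = 0.91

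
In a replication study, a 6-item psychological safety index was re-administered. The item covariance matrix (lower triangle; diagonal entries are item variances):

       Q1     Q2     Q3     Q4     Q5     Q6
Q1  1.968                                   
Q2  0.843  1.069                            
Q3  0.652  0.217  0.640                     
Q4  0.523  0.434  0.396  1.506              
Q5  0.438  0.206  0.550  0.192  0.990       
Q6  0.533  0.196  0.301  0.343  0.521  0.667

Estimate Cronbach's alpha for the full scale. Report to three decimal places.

Cronbach's alpha = 0.780

sum of item variances = 1.968 + 1.069 + 0.640 + 1.506 + 0.990 + 0.667 = 6.840
Σ_{i<j} σ_ij = 6.345
Var(T) = 6.840 + 2 × 6.345 = 19.530
α = (k/(k−1))·(1 − sum of item variances/Var(T)) = (6/5)·(1 − 6.840/19.530) = 0.780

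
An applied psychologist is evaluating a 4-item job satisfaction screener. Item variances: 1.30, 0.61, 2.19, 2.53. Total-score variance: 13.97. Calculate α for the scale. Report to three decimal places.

sum of item variances = 1.30 + 0.61 + 2.19 + 2.53 = 6.63
α = (k/(k−1))·(1 − sum of item variances/total variance) = (4/3)·(1 − 6.63/13.97) = 0.701

α = 0.701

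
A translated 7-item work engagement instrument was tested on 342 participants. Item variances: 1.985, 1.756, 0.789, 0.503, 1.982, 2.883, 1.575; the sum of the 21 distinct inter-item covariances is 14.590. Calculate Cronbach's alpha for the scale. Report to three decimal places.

Cronbach's alpha = 0.837

Σσ²ᵢ = 1.985 + 1.756 + 0.789 + 0.503 + 1.982 + 2.883 + 1.575 = 11.473
Sum of distinct covariances = 14.590
σ²_total = Σσ²ᵢ + 2·Σcov = 11.473 + 2 × 14.590 = 40.653
α = (7/6)·(1 − 11.473/40.653) = 0.837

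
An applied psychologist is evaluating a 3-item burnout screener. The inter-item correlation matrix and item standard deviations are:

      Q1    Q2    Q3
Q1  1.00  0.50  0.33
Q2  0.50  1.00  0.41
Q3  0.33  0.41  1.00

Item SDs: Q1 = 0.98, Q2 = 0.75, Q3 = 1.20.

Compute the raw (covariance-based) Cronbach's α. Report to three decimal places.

α = 0.647

Σσ²ᵢ = 0.98² + 0.75² + 1.20² = 2.9629
Covariances σ_ij = r_ij · s_i · s_j:
  σ(Q1,Q2) = 0.50 × 0.98 × 0.75 = 0.3675
  σ(Q1,Q3) = 0.33 × 0.98 × 1.20 = 0.3881
  σ(Q2,Q3) = 0.41 × 0.75 × 1.20 = 0.3690
σ²_T = Σσ²ᵢ + 2·Σσ_ij = 2.9629 + 2 × 1.1246 = 5.2121
α = (3/2)·(1 − 2.9629/5.2121) = 0.647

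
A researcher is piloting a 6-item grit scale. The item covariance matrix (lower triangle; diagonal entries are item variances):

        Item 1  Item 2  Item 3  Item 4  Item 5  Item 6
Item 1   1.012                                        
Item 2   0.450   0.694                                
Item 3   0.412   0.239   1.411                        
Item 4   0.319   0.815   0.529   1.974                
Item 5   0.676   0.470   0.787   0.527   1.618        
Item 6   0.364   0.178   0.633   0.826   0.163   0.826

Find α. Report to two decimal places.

α = 0.79

Σσ²ᵢ = 1.012 + 0.694 + 1.411 + 1.974 + 1.618 + 0.826 = 7.535
Σ_{i<j} σ_ij = 7.388
Var(T) = 7.535 + 2 × 7.388 = 22.311
α = (k/(k−1))·(1 − Σσ²ᵢ/Var(T)) = (6/5)·(1 − 7.535/22.311) = 0.79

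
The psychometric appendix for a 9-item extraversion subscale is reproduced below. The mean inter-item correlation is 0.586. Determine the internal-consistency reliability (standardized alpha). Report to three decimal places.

α = 0.927

Standardized α = k·r̄ / (1 + (k−1)·r̄) = 9 × 0.586 / (1 + 8 × 0.586)
  = 5.2740 / 5.6880 = 0.927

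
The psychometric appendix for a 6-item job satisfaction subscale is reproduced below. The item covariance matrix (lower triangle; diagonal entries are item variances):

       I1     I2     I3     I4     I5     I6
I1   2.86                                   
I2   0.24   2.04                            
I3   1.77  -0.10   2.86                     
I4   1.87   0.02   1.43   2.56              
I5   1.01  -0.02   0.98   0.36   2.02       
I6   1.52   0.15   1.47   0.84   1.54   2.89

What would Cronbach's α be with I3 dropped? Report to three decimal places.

α = 0.686

Remaining items: I1, I2, I4, I5, I6 (k = 5).
Σσᵢ² = 2.86 + 2.04 + 2.56 + 2.02 + 2.89 = 12.37
Var(T) = 12.37 + 2 × 7.53 = 27.43
α (item deleted) = (5/4)·(1 − 12.37/27.43) = 0.686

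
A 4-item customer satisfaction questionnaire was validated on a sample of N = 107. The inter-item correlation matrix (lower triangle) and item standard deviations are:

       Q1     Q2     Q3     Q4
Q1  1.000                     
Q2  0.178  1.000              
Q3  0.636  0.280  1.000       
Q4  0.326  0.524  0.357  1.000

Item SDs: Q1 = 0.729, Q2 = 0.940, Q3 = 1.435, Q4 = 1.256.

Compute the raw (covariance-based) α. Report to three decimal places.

α = 0.692

Σσ²ᵢ = 0.729² + 0.940² + 1.435² + 1.256² = 5.0518
Covariances σ_ij = r_ij · s_i · s_j:
  σ(Q1,Q2) = 0.178 × 0.729 × 0.940 = 0.1220
  σ(Q1,Q3) = 0.636 × 0.729 × 1.435 = 0.6653
  σ(Q1,Q4) = 0.326 × 0.729 × 1.256 = 0.2985
  σ(Q2,Q3) = 0.280 × 0.940 × 1.435 = 0.3777
  σ(Q2,Q4) = 0.524 × 0.940 × 1.256 = 0.6187
  σ(Q3,Q4) = 0.357 × 1.435 × 1.256 = 0.6434
σ²_T = Σσ²ᵢ + 2·Σσ_ij = 5.0518 + 2 × 2.7256 = 10.5030
α = (4/3)·(1 − 5.0518/10.5030) = 0.692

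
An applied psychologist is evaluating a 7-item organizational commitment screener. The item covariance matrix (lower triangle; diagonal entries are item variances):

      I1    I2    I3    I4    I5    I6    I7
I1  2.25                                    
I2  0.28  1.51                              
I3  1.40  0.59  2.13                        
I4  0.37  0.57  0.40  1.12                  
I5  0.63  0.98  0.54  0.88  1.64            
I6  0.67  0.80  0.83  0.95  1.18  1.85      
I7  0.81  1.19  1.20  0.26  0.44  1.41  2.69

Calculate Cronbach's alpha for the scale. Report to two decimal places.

sum of item variances = 2.25 + 1.51 + 2.13 + 1.12 + 1.64 + 1.85 + 2.69 = 13.19
Sum of off-diagonal covariances = 16.38
Var(T) = 13.19 + 2 × 16.38 = 45.95
α = (k/(k−1))·(1 − sum of item variances/Var(T)) = (7/6)·(1 − 13.19/45.95) = 0.83

Cronbach's alpha = 0.83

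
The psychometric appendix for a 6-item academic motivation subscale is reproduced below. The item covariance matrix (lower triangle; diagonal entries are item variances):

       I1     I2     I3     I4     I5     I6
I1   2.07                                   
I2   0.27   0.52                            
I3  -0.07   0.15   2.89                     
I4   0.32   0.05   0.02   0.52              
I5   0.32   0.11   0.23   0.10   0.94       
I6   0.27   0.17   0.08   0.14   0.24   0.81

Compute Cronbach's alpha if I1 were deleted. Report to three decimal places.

Cronbach's alpha = 0.390

Remaining items: I2, I3, I4, I5, I6 (k = 5).
sum of item variances = 0.52 + 2.89 + 0.52 + 0.94 + 0.81 = 5.68
total variance = 5.68 + 2 × 1.29 = 8.26
α (item deleted) = (5/4)·(1 − 5.68/8.26) = 0.390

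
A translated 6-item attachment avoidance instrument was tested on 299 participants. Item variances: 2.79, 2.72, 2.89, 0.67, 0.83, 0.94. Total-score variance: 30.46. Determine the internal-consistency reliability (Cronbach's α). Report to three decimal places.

ΣVar(i) = 2.79 + 2.72 + 2.89 + 0.67 + 0.83 + 0.94 = 10.84
α = (k/(k−1))·(1 − ΣVar(i)/total variance) = (6/5)·(1 − 10.84/30.46) = 0.773

α = 0.773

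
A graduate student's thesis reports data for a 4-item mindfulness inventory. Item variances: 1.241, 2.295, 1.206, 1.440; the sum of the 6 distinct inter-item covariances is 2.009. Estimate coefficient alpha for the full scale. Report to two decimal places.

α = 0.53

Σσᵢ² = 1.241 + 2.295 + 1.206 + 1.440 = 6.182
Sum of distinct covariances = 2.009
Var(T) = Σσᵢ² + 2·Σcov = 6.182 + 2 × 2.009 = 10.200
α = (4/3)·(1 − 6.182/10.200) = 0.53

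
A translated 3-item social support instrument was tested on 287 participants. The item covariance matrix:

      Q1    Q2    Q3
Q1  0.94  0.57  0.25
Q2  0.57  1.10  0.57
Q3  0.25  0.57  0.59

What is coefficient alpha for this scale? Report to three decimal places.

α = 0.771

sum of item variances = 0.94 + 1.10 + 0.59 = 2.63
Sum of the distinct covariances = 1.39
σ²_T = 2.63 + 2 × 1.39 = 5.41
α = (k/(k−1))·(1 − sum of item variances/σ²_T) = (3/2)·(1 − 2.63/5.41) = 0.771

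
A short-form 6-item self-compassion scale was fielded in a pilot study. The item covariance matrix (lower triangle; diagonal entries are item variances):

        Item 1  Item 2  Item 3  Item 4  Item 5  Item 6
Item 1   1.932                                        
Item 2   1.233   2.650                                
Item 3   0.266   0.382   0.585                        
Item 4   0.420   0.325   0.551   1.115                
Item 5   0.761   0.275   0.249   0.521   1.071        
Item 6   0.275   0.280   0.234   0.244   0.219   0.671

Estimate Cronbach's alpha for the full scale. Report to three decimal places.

Σσᵢ² = 1.932 + 2.650 + 0.585 + 1.115 + 1.071 + 0.671 = 8.024
Sum of off-diagonal covariances = 6.235
Var(T) = 8.024 + 2 × 6.235 = 20.494
α = (k/(k−1))·(1 − Σσᵢ²/Var(T)) = (6/5)·(1 − 8.024/20.494) = 0.730

Cronbach's alpha = 0.730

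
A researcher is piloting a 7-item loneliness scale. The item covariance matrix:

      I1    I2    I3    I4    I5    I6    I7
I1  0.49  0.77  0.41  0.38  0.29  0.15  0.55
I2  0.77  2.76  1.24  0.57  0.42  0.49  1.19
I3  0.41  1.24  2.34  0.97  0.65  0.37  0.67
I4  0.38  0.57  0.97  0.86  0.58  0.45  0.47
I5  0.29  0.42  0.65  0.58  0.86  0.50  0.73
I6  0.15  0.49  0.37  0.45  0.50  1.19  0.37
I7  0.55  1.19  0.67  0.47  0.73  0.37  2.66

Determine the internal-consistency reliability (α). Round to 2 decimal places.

α = 0.80

sum of item variances = 0.49 + 2.76 + 2.34 + 0.86 + 0.86 + 1.19 + 2.66 = 11.16
Sum of the distinct covariances = 12.22
σ²_total = 11.16 + 2 × 12.22 = 35.60
α = (k/(k−1))·(1 − sum of item variances/σ²_total) = (7/6)·(1 − 11.16/35.60) = 0.80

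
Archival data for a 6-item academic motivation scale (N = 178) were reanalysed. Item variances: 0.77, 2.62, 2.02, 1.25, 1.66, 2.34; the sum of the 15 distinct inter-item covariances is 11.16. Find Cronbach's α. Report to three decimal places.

Σσᵢ² = 0.77 + 2.62 + 2.02 + 1.25 + 1.66 + 2.34 = 10.66
Sum of distinct covariances = 11.16
σ²_total = Σσᵢ² + 2·Σcov = 10.66 + 2 × 11.16 = 32.98
α = (6/5)·(1 − 10.66/32.98) = 0.812

Cronbach's α = 0.812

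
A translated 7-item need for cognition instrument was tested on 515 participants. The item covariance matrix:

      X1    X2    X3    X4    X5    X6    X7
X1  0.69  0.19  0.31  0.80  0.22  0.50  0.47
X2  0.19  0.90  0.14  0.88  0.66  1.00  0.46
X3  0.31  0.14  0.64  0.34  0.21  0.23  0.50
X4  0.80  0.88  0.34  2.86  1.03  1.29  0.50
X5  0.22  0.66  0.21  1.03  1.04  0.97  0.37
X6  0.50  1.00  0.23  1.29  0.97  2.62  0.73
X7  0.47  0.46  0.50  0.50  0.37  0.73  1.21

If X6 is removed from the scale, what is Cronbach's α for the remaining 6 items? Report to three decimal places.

Remaining items: X1, X2, X3, X4, X5, X7 (k = 6).
ΣVar(i) = 0.69 + 0.90 + 0.64 + 2.86 + 1.04 + 1.21 = 7.34
σ²_total = 7.34 + 2 × 7.08 = 21.50
α (item deleted) = (6/5)·(1 − 7.34/21.50) = 0.790

α = 0.790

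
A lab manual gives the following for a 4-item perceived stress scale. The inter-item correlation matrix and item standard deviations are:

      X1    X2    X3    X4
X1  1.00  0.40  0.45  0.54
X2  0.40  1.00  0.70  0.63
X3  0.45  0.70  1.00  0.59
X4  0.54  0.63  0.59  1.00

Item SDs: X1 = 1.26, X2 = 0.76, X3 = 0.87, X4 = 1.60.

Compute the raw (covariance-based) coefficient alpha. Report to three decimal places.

α = 0.792

Σσ²ᵢ = 1.26² + 0.76² + 0.87² + 1.60² = 5.4821
Covariances σ_ij = r_ij · s_i · s_j:
  σ(X1,X2) = 0.40 × 1.26 × 0.76 = 0.3830
  σ(X1,X3) = 0.45 × 1.26 × 0.87 = 0.4933
  σ(X1,X4) = 0.54 × 1.26 × 1.60 = 1.0886
  σ(X2,X3) = 0.70 × 0.76 × 0.87 = 0.4628
  σ(X2,X4) = 0.63 × 0.76 × 1.60 = 0.7661
  σ(X3,X4) = 0.59 × 0.87 × 1.60 = 0.8213
σ²_T = Σσ²ᵢ + 2·Σσ_ij = 5.4821 + 2 × 4.0151 = 13.5123
α = (4/3)·(1 − 5.4821/13.5123) = 0.792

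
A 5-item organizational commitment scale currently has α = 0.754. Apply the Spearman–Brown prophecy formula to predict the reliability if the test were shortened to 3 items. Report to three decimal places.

predicted reliability = 0.648

Length factor m = 3/5 = 0.6000
α' = m·α / (1 − (1−m)·α)
   = 3/5 × 0.754 / (1 − (1 − 3/5) × 0.754)
   = 0.4524 / 0.6984 = 0.648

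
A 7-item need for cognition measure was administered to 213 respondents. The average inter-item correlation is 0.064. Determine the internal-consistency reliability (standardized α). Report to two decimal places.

standardized α = 0.32

Standardized α = k·r̄ / (1 + (k−1)·r̄) = 7 × 0.064 / (1 + 6 × 0.064)
  = 0.4480 / 1.3840 = 0.32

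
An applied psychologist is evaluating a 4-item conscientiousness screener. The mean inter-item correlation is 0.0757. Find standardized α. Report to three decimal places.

standardized α = 0.247

Standardized α = k·r̄ / (1 + (k−1)·r̄) = 4 × 0.0757 / (1 + 3 × 0.0757)
  = 0.3028 / 1.2271 = 0.247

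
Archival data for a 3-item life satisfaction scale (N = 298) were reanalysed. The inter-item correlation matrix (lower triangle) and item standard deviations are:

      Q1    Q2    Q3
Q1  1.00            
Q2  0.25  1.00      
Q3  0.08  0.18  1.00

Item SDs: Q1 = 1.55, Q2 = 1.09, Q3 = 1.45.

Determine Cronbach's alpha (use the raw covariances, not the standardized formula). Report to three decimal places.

α = 0.356

Σσ²ᵢ = 1.55² + 1.09² + 1.45² = 5.6931
Covariances σ_ij = r_ij · s_i · s_j:
  σ(Q1,Q2) = 0.25 × 1.55 × 1.09 = 0.4224
  σ(Q1,Q3) = 0.08 × 1.55 × 1.45 = 0.1798
  σ(Q2,Q3) = 0.18 × 1.09 × 1.45 = 0.2845
σ²_T = Σσ²ᵢ + 2·Σσ_ij = 5.6931 + 2 × 0.8867 = 7.4665
α = (3/2)·(1 − 5.6931/7.4665) = 0.356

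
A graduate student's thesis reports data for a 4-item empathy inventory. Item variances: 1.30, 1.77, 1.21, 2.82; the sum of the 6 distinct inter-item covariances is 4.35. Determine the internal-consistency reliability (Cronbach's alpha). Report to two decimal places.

Σσᵢ² = 1.30 + 1.77 + 1.21 + 2.82 = 7.10
Sum of distinct covariances = 4.35
σ²_total = Σσᵢ² + 2·Σcov = 7.10 + 2 × 4.35 = 15.80
α = (4/3)·(1 − 7.10/15.80) = 0.73

α = 0.73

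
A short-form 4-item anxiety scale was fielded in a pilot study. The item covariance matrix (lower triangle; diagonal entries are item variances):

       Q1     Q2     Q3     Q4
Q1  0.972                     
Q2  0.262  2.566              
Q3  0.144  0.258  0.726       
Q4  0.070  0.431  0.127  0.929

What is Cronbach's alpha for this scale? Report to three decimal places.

Σσᵢ² = 0.972 + 2.566 + 0.726 + 0.929 = 5.193
Σ_{i<j} σ_ij = 1.292
total variance = 5.193 + 2 × 1.292 = 7.777
α = (k/(k−1))·(1 − Σσᵢ²/total variance) = (4/3)·(1 − 5.193/7.777) = 0.443

α = 0.443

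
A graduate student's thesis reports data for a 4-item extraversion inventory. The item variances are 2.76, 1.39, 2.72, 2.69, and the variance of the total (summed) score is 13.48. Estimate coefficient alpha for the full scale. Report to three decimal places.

α = 0.388

Σσ²ᵢ = 2.76 + 1.39 + 2.72 + 2.69 = 9.56
α = (k/(k−1))·(1 − Σσ²ᵢ/total variance) = (4/3)·(1 − 9.56/13.48) = 0.388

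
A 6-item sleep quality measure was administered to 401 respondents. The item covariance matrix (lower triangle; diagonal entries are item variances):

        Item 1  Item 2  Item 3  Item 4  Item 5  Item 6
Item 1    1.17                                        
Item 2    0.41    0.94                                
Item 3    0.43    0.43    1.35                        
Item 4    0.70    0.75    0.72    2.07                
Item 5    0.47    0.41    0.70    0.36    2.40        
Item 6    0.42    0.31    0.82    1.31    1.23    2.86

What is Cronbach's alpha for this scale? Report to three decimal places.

Cronbach's alpha = 0.764

sum of item variances = 1.17 + 0.94 + 1.35 + 2.07 + 2.40 + 2.86 = 10.79
Σ_{i<j} σ_ij = 9.47
σ²_total = 10.79 + 2 × 9.47 = 29.73
α = (k/(k−1))·(1 − sum of item variances/σ²_total) = (6/5)·(1 − 10.79/29.73) = 0.764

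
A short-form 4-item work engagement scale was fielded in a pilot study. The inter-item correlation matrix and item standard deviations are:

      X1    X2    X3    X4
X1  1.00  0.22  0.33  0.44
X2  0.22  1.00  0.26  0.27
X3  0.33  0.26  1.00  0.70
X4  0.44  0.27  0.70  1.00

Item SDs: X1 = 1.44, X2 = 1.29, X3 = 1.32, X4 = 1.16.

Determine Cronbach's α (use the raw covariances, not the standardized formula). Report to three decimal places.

Σσ²ᵢ = 1.44² + 1.29² + 1.32² + 1.16² = 6.8257
Covariances σ_ij = r_ij · s_i · s_j:
  σ(X1,X2) = 0.22 × 1.44 × 1.29 = 0.4087
  σ(X1,X3) = 0.33 × 1.44 × 1.32 = 0.6273
  σ(X1,X4) = 0.44 × 1.44 × 1.16 = 0.7350
  σ(X2,X3) = 0.26 × 1.29 × 1.32 = 0.4427
  σ(X2,X4) = 0.27 × 1.29 × 1.16 = 0.4040
  σ(X3,X4) = 0.70 × 1.32 × 1.16 = 1.0718
σ²_T = Σσ²ᵢ + 2·Σσ_ij = 6.8257 + 2 × 3.6895 = 14.2047
α = (4/3)·(1 − 6.8257/14.2047) = 0.693

α = 0.693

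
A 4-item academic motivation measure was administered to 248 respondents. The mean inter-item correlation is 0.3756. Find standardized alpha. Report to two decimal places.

Standardized α = k·r̄ / (1 + (k−1)·r̄) = 4 × 0.3756 / (1 + 3 × 0.3756)
  = 1.5024 / 2.1268 = 0.71

standardized alpha = 0.71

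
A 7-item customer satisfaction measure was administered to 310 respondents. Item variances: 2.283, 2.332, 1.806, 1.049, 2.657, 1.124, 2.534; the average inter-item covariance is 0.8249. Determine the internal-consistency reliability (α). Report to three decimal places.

sum of item variances = 2.283 + 2.332 + 1.806 + 1.049 + 2.657 + 1.124 + 2.534 = 13.785
Sum of the 21 distinct covariances = 21 × 0.8249 = 17.3229
σ²_T = sum of item variances + 2·Σcov = 13.785 + 2 × 17.3229 = 48.4308
α = (7/6)·(1 − 13.785/48.4308) = 0.835

α = 0.835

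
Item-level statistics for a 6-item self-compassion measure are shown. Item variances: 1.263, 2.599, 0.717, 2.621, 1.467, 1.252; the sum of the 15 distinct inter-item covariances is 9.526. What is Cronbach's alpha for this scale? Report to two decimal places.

Σσ²ᵢ = 1.263 + 2.599 + 0.717 + 2.621 + 1.467 + 1.252 = 9.919
Sum of distinct covariances = 9.526
σ²_T = Σσ²ᵢ + 2·Σcov = 9.919 + 2 × 9.526 = 28.971
α = (6/5)·(1 − 9.919/28.971) = 0.79

Cronbach's alpha = 0.79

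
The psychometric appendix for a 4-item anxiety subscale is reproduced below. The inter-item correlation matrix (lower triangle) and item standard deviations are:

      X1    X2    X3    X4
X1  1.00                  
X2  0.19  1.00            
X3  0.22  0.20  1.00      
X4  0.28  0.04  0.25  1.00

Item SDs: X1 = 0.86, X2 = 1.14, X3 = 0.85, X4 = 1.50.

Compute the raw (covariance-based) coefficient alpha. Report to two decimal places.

α = 0.45

Σσ²ᵢ = 0.86² + 1.14² + 0.85² + 1.50² = 5.0117
Covariances σ_ij = r_ij · s_i · s_j:
  σ(X1,X2) = 0.19 × 0.86 × 1.14 = 0.1863
  σ(X1,X3) = 0.22 × 0.86 × 0.85 = 0.1608
  σ(X1,X4) = 0.28 × 0.86 × 1.50 = 0.3612
  σ(X2,X3) = 0.20 × 1.14 × 0.85 = 0.1938
  σ(X2,X4) = 0.04 × 1.14 × 1.50 = 0.0684
  σ(X3,X4) = 0.25 × 0.85 × 1.50 = 0.3187
σ²_T = Σσ²ᵢ + 2·Σσ_ij = 5.0117 + 2 × 1.2892 = 7.5901
α = (4/3)·(1 − 5.0117/7.5901) = 0.45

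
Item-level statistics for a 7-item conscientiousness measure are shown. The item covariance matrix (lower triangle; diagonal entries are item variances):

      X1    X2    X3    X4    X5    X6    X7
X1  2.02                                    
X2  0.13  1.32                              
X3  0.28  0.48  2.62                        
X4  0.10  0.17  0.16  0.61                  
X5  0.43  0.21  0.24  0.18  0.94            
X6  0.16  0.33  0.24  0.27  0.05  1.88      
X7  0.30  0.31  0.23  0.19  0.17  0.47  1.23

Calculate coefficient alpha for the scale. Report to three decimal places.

α = 0.572

sum of item variances = 2.02 + 1.32 + 2.62 + 0.61 + 0.94 + 1.88 + 1.23 = 10.62
Sum of off-diagonal covariances = 5.10
Var(T) = 10.62 + 2 × 5.10 = 20.82
α = (k/(k−1))·(1 − sum of item variances/Var(T)) = (7/6)·(1 − 10.62/20.82) = 0.572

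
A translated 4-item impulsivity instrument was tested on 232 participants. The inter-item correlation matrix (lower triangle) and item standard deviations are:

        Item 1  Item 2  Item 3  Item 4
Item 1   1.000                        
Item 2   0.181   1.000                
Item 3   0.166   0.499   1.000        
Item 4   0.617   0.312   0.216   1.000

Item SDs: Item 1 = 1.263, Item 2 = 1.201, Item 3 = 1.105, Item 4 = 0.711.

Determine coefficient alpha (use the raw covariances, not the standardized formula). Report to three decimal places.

coefficient alpha = 0.634

Σσ²ᵢ = 1.263² + 1.201² + 1.105² + 0.711² = 4.7641
Covariances σ_ij = r_ij · s_i · s_j:
  σ(Item 1,Item 2) = 0.181 × 1.263 × 1.201 = 0.2746
  σ(Item 1,Item 3) = 0.166 × 1.263 × 1.105 = 0.2317
  σ(Item 1,Item 4) = 0.617 × 1.263 × 0.711 = 0.5541
  σ(Item 2,Item 3) = 0.499 × 1.201 × 1.105 = 0.6622
  σ(Item 2,Item 4) = 0.312 × 1.201 × 0.711 = 0.2664
  σ(Item 3,Item 4) = 0.216 × 1.105 × 0.711 = 0.1697
σ²_T = Σσ²ᵢ + 2·Σσ_ij = 4.7641 + 2 × 2.1587 = 9.0815
α = (4/3)·(1 − 4.7641/9.0815) = 0.634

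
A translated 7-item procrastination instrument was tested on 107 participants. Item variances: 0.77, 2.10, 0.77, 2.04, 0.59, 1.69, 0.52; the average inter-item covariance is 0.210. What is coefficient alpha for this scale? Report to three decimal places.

ΣVar(i) = 0.77 + 2.10 + 0.77 + 2.04 + 0.59 + 1.69 + 0.52 = 8.48
Sum of the 21 distinct covariances = 21 × 0.210 = 4.410
total variance = ΣVar(i) + 2·Σcov = 8.48 + 2 × 4.410 = 17.300
α = (7/6)·(1 − 8.48/17.300) = 0.595

α = 0.595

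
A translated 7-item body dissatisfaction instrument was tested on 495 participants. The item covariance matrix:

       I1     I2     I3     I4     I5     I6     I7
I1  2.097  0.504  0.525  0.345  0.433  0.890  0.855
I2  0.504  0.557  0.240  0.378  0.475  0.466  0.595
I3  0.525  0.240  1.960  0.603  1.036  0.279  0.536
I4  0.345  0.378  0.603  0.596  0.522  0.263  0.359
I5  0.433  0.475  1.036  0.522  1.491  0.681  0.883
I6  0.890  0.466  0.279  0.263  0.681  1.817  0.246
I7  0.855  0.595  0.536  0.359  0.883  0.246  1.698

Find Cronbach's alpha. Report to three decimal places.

Σσ²ᵢ = 2.097 + 0.557 + 1.960 + 0.596 + 1.491 + 1.817 + 1.698 = 10.216
Sum of off-diagonal covariances = 11.114
total variance = 10.216 + 2 × 11.114 = 32.444
α = (k/(k−1))·(1 − Σσ²ᵢ/total variance) = (7/6)·(1 − 10.216/32.444) = 0.799

α = 0.799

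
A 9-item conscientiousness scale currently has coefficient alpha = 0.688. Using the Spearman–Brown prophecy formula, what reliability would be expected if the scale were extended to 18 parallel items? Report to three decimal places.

predicted reliability = 0.815

Length factor m = 18/9 = 2.0000
α' = m·α / (1 + (m−1)·α)
   = 18/9 × 0.688 / (1 + (18/9 − 1) × 0.688)
   = 1.3760 / 1.6880 = 0.815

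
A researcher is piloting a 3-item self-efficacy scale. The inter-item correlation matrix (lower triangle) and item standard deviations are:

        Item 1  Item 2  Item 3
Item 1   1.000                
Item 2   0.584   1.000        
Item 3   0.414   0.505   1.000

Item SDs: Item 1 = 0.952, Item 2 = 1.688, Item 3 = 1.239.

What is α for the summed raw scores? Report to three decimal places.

α = 0.726

Σσ²ᵢ = 0.952² + 1.688² + 1.239² = 5.2908
Covariances σ_ij = r_ij · s_i · s_j:
  σ(Item 1,Item 2) = 0.584 × 0.952 × 1.688 = 0.9385
  σ(Item 1,Item 3) = 0.414 × 0.952 × 1.239 = 0.4883
  σ(Item 2,Item 3) = 0.505 × 1.688 × 1.239 = 1.0562
σ²_T = Σσ²ᵢ + 2·Σσ_ij = 5.2908 + 2 × 2.4830 = 10.2568
α = (3/2)·(1 − 5.2908/10.2568) = 0.726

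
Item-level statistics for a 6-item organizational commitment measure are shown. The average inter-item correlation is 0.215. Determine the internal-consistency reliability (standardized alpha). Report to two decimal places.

Standardized α = k·r̄ / (1 + (k−1)·r̄) = 6 × 0.215 / (1 + 5 × 0.215)
  = 1.2900 / 2.0750 = 0.62

α = 0.62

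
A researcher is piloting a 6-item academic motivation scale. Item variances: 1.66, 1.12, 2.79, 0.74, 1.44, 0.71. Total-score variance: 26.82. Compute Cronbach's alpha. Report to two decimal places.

ΣVar(i) = 1.66 + 1.12 + 2.79 + 0.74 + 1.44 + 0.71 = 8.46
α = (k/(k−1))·(1 − ΣVar(i)/σ²_total) = (6/5)·(1 − 8.46/26.82) = 0.82

Cronbach's alpha = 0.82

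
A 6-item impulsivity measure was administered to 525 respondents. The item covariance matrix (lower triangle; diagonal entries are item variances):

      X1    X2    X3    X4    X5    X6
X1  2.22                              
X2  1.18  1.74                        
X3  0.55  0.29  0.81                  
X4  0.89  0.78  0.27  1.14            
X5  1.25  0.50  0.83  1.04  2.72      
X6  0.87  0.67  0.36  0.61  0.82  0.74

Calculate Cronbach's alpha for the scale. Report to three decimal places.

Cronbach's alpha = 0.839

Σσ²ᵢ = 2.22 + 1.74 + 0.81 + 1.14 + 2.72 + 0.74 = 9.37
Σ_{i<j} σ_ij = 10.91
Var(T) = 9.37 + 2 × 10.91 = 31.19
α = (k/(k−1))·(1 − Σσ²ᵢ/Var(T)) = (6/5)·(1 − 9.37/31.19) = 0.839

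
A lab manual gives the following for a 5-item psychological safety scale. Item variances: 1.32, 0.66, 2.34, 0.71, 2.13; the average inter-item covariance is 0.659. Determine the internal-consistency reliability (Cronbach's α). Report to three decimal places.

α = 0.810

Σσ²ᵢ = 1.32 + 0.66 + 2.34 + 0.71 + 2.13 = 7.16
Sum of the 10 distinct covariances = 10 × 0.659 = 6.590
σ²_total = Σσ²ᵢ + 2·Σcov = 7.16 + 2 × 6.590 = 20.340
α = (5/4)·(1 − 7.16/20.340) = 0.810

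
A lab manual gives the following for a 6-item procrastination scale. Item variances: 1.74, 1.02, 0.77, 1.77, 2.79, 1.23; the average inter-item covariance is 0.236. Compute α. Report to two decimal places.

α = 0.52

sum of item variances = 1.74 + 1.02 + 0.77 + 1.77 + 2.79 + 1.23 = 9.32
Sum of the 15 distinct covariances = 15 × 0.236 = 3.540
σ²_T = sum of item variances + 2·Σcov = 9.32 + 2 × 3.540 = 16.400
α = (6/5)·(1 − 9.32/16.400) = 0.52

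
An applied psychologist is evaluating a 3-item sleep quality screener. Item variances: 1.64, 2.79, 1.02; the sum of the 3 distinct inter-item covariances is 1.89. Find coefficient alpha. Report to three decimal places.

coefficient alpha = 0.614

Σσ²ᵢ = 1.64 + 2.79 + 1.02 = 5.45
Sum of distinct covariances = 1.89
Var(T) = Σσ²ᵢ + 2·Σcov = 5.45 + 2 × 1.89 = 9.23
α = (3/2)·(1 − 5.45/9.23) = 0.614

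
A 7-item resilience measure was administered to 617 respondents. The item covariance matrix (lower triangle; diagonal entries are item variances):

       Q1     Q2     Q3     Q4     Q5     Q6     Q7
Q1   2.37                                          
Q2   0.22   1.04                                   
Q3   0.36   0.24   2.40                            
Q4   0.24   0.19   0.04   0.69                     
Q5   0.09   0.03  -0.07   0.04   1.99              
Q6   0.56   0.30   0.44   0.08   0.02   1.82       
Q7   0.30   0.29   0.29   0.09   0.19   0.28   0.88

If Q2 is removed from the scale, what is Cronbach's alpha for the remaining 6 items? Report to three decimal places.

Remaining items: Q1, Q3, Q4, Q5, Q6, Q7 (k = 6).
ΣVar(i) = 2.37 + 2.40 + 0.69 + 1.99 + 1.82 + 0.88 = 10.15
σ²_total = 10.15 + 2 × 2.95 = 16.05
α (item deleted) = (6/5)·(1 − 10.15/16.05) = 0.441

α = 0.441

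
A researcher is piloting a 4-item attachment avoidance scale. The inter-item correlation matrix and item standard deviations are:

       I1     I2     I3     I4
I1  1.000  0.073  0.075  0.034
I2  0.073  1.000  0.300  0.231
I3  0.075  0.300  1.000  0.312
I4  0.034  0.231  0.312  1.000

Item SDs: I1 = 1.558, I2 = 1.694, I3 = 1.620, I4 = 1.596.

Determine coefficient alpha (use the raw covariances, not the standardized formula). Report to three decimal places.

Σσ²ᵢ = 1.558² + 1.694² + 1.620² + 1.596² = 10.4686
Covariances σ_ij = r_ij · s_i · s_j:
  σ(I1,I2) = 0.073 × 1.558 × 1.694 = 0.1927
  σ(I1,I3) = 0.075 × 1.558 × 1.620 = 0.1893
  σ(I1,I4) = 0.034 × 1.558 × 1.596 = 0.0845
  σ(I2,I3) = 0.300 × 1.694 × 1.620 = 0.8233
  σ(I2,I4) = 0.231 × 1.694 × 1.596 = 0.6245
  σ(I3,I4) = 0.312 × 1.620 × 1.596 = 0.8067
σ²_T = Σσ²ᵢ + 2·Σσ_ij = 10.4686 + 2 × 2.7210 = 15.9106
α = (4/3)·(1 − 10.4686/15.9106) = 0.456

coefficient alpha = 0.456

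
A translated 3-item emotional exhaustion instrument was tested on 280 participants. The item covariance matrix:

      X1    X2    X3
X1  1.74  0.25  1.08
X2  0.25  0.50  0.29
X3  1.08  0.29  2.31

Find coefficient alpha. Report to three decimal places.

α = 0.624

Σσᵢ² = 1.74 + 0.50 + 2.31 = 4.55
Sum of the distinct covariances = 1.62
σ²_total = 4.55 + 2 × 1.62 = 7.79
α = (k/(k−1))·(1 − Σσᵢ²/σ²_total) = (3/2)·(1 − 4.55/7.79) = 0.624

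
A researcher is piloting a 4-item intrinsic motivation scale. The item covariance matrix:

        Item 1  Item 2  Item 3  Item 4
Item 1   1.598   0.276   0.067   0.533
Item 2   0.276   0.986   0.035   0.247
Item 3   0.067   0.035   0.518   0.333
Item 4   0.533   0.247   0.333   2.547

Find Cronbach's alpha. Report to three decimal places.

sum of item variances = 1.598 + 0.986 + 0.518 + 2.547 = 5.649
Sum of off-diagonal covariances = 1.491
σ²_T = 5.649 + 2 × 1.491 = 8.631
α = (k/(k−1))·(1 − sum of item variances/σ²_T) = (4/3)·(1 − 5.649/8.631) = 0.461

α = 0.461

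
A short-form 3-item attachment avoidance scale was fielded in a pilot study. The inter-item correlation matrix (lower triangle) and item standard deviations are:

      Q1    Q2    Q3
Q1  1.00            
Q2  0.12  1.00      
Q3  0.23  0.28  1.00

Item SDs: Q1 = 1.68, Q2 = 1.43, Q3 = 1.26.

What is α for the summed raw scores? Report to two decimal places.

α = 0.43

Σσ²ᵢ = 1.68² + 1.43² + 1.26² = 6.4549
Covariances σ_ij = r_ij · s_i · s_j:
  σ(Q1,Q2) = 0.12 × 1.68 × 1.43 = 0.2883
  σ(Q1,Q3) = 0.23 × 1.68 × 1.26 = 0.4869
  σ(Q2,Q3) = 0.28 × 1.43 × 1.26 = 0.5045
σ²_T = Σσ²ᵢ + 2·Σσ_ij = 6.4549 + 2 × 1.2797 = 9.0143
α = (3/2)·(1 − 6.4549/9.0143) = 0.43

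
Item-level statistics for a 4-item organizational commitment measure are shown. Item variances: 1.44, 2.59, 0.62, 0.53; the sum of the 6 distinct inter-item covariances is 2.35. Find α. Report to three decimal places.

α = 0.634

Σσ²ᵢ = 1.44 + 2.59 + 0.62 + 0.53 = 5.18
Sum of distinct covariances = 2.35
Var(T) = Σσ²ᵢ + 2·Σcov = 5.18 + 2 × 2.35 = 9.88
α = (4/3)·(1 − 5.18/9.88) = 0.634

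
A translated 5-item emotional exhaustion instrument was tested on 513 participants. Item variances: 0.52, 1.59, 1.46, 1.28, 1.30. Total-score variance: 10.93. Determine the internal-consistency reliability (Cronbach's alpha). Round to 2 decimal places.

Σσᵢ² = 0.52 + 1.59 + 1.46 + 1.28 + 1.30 = 6.15
α = (k/(k−1))·(1 − Σσᵢ²/σ²_T) = (5/4)·(1 − 6.15/10.93) = 0.55

α = 0.55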